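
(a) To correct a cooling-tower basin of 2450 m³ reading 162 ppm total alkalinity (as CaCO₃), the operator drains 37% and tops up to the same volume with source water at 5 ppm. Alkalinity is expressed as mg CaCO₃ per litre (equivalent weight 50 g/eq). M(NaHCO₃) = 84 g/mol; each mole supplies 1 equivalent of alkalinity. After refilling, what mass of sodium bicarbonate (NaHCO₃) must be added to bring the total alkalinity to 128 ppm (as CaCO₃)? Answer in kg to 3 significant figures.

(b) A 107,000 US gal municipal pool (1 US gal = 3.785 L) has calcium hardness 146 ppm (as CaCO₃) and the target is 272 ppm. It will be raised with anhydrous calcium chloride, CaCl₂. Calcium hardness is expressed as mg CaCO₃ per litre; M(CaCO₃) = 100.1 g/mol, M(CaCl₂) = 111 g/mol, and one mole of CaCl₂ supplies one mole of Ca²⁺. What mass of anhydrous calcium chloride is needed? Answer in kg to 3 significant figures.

(a) 99.2 kg; (b) 56.6 kg

(a) Volume: 2450 m³ = 2,450,000 L.
(a) After draining 37% and refilling: 162 × 0.63 + 5 × 0.37 = 103.91 ppm.
(a) Deficit to target: 128 − 103.91 = 24.09 mg/L.
(a) As CaCO₃: 24.09 mg/L × 2,450,000 L = 59,020 g; ÷ 50 g/eq ÷ 1 = 1180 mol NaHCO₃.
(a) Mass: 1180 × 84 = 99,150 g.

(b) Volume: 107,000 US gal × 3.785 L/gal = 404,995 L.
(b) Hardness to add: (272 − 146) = 126 mg/L as CaCO₃ × 404,995 L = 51,030 g as CaCO₃.
(b) Moles of Ca²⁺ (1 mol Ca²⁺ ≡ 1 mol CaCO₃): 51,030 / 100.1 g/mol = 509.8 mol.
(b) Mass of CaCl₂: 509.8 × 111 = 56,590 g.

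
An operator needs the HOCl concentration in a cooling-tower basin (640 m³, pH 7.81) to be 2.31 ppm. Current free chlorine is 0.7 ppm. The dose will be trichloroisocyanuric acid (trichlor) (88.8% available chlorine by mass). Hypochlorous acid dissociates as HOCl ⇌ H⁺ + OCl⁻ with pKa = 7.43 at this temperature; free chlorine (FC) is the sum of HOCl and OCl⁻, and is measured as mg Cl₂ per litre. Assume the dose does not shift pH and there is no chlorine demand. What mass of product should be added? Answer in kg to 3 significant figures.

5.15 kg

Volume: 640 m³ = 640,000 L.
[OCl⁻]/[HOCl] = 10^(pH − pKa) = 10^(7.81 − 7.43) = 2.399; fraction as HOCl = 1/(1 + 2.399) = 0.2942.
Free chlorine required for 2.31 ppm HOCl: 2.31 / 0.2942 = 7.851 ppm.
FC to add: 7.851 − 0.7 = 7.151 mg/L as Cl₂.
Cl₂ equivalent: 7.151 mg/L × 640,000 L = 4577 g.
Product at 88.8% available Cl: 4577 / 0.888 = 5154 g.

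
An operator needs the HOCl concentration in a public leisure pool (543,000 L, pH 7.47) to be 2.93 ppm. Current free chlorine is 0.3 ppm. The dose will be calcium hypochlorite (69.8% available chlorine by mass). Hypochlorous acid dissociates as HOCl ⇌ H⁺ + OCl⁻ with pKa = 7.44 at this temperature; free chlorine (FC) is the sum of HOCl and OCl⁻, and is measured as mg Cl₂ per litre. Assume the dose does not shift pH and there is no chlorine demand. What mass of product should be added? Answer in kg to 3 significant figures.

4.49 kg

[OCl⁻]/[HOCl] = 10^(pH − pKa) = 10^(7.47 − 7.44) = 1.072; fraction as HOCl = 1/(1 + 1.072) = 0.4827.
Free chlorine required for 2.93 ppm HOCl: 2.93 / 0.4827 = 6.07 ppm.
FC to add: 6.07 − 0.3 = 5.77 mg/L as Cl₂.
Cl₂ equivalent: 5.77 mg/L × 543,000 L = 3133 g.
Product at 69.8% available Cl: 3133 / 0.698 = 4488 g.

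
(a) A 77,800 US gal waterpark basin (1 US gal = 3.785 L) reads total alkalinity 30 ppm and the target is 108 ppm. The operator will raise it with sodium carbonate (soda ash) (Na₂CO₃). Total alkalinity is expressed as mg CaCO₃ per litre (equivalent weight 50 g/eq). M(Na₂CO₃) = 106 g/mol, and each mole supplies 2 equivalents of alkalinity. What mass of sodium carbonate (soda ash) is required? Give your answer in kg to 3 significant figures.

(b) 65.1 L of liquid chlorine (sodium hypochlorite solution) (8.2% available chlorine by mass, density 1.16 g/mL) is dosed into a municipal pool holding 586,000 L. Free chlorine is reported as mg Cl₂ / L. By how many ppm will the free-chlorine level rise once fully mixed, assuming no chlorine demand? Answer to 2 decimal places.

(a) 24.3 kg; (b) 10.57 ppm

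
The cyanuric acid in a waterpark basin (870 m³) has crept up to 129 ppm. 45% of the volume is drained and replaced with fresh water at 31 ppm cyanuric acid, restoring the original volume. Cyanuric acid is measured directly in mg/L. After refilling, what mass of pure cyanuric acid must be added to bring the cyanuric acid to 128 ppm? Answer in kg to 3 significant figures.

Volume: 870 m³ = 870,000 L.
After draining 45% and refilling: 129 × 0.55 + 31 × 0.45 = 84.9 ppm.
Deficit to target: 128 − 84.9 = 43.1 mg/L.
Mass: 43.1 mg/L × 870,000 L = 37,500 g cyanuric acid.

37.5 kg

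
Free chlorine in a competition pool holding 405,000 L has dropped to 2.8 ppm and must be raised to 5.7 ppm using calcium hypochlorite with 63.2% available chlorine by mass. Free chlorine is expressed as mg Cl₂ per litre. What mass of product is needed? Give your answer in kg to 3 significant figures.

1.86 kg

Chlorine deficit: 5.7 − 2.8 = 2.9 ppm = 2.9 mg/L as Cl₂.
Cl₂ equivalent needed: 2.9 mg/L × 405,000 L = 1,174,000 mg = 1174 g.
Product at 63.2% available chlorine: 1174 / 0.632 = 1858 g.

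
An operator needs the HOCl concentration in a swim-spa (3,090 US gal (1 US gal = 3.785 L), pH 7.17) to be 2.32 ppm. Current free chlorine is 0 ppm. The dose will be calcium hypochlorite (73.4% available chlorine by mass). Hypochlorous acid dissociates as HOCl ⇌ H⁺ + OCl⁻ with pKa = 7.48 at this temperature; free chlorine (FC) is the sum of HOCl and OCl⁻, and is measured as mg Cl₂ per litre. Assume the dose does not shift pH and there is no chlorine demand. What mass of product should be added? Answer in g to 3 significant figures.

55.1 g

Volume: 3,090 US gal × 3.785 L/gal = 11,696 L.
[OCl⁻]/[HOCl] = 10^(pH − pKa) = 10^(7.17 − 7.48) = 0.4898; fraction as HOCl = 1/(1 + 0.4898) = 0.6712.
Free chlorine required for 2.32 ppm HOCl: 2.32 / 0.6712 = 3.456 ppm.
FC to add: 3.456 − 0 = 3.456 mg/L as Cl₂.
Cl₂ equivalent: 3.456 mg/L × 11,696 L = 40.42 g.
Product at 73.4% available Cl: 40.42 / 0.734 = 55.07 g.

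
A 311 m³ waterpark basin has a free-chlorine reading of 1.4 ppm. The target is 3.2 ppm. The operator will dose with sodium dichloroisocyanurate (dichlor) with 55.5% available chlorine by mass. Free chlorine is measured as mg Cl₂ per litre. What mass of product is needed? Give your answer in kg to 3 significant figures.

Volume: 311 m³ = 311,000 L.
Chlorine deficit: 3.2 − 1.4 = 1.8 ppm = 1.8 mg/L as Cl₂.
Cl₂ equivalent needed: 1.8 mg/L × 311,000 L = 559,800 mg = 559.8 g.
Product at 55.5% available chlorine: 559.8 / 0.555 = 1009 g.

1.01 kg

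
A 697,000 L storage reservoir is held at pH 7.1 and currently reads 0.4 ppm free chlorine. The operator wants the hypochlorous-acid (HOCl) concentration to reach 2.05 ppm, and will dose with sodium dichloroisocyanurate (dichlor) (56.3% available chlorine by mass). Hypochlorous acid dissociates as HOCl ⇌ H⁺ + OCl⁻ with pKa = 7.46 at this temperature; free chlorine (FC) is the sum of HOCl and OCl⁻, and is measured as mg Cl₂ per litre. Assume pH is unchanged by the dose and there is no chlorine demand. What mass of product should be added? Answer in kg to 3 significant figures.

[OCl⁻]/[HOCl] = 10^(pH − pKa) = 10^(7.1 − 7.46) = 0.4365; fraction as HOCl = 1/(1 + 0.4365) = 0.6961.
Free chlorine required for 2.05 ppm HOCl: 2.05 / 0.6961 = 2.945 ppm.
FC to add: 2.945 − 0.4 = 2.545 mg/L as Cl₂.
Cl₂ equivalent: 2.545 mg/L × 697,000 L = 1774 g.
Product at 56.3% available Cl: 1774 / 0.563 = 3151 g.

3.15 kg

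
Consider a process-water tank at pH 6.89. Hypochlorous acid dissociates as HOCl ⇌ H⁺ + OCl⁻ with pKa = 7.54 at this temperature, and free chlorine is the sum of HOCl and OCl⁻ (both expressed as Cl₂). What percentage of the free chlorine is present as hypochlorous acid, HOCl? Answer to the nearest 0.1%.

[OCl⁻]/[HOCl] = 10^(pH − pKa) = 10^(6.89 − 7.54) = 10^-0.65 = 0.2239.
Fraction as HOCl = 1 / (1 + 0.2239) = 0.8171.

81.7%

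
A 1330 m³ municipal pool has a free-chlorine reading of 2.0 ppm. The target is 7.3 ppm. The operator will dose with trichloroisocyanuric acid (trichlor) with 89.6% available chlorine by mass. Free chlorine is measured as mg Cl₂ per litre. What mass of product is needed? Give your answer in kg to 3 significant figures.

Volume: 1330 m³ = 1,330,000 L.
Chlorine deficit: 7.3 − 2.0 = 5.3 ppm = 5.3 mg/L as Cl₂.
Cl₂ equivalent needed: 5.3 mg/L × 1,330,000 L = 7,049,000 mg = 7049 g.
Product at 89.6% available chlorine: 7049 / 0.896 = 7867 g.

7.87 kg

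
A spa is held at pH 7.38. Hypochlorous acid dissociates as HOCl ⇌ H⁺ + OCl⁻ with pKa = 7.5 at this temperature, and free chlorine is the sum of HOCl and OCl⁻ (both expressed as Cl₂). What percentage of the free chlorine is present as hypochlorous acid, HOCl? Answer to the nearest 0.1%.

[OCl⁻]/[HOCl] = 10^(pH − pKa) = 10^(7.38 − 7.5) = 10^-0.12 = 0.7586.
Fraction as HOCl = 1 / (1 + 0.7586) = 0.5686.

56.9%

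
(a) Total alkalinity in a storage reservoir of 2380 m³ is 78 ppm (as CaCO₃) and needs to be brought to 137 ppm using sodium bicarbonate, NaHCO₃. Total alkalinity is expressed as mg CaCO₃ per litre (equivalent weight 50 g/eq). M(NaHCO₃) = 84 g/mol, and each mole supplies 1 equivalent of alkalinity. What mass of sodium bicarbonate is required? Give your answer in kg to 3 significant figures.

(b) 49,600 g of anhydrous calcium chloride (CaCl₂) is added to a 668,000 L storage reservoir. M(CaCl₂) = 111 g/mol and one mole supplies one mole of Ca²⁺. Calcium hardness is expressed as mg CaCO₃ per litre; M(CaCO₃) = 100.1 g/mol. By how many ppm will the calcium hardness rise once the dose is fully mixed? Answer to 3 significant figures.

(a) 236 kg; (b) 67.0 ppm

(a) Volume: 2380 m³ = 2,380,000 L.
(a) Alkalinity to add: (137 − 78) = 59 mg/L as CaCO₃ × 2,380,000 L = 140,400 g as CaCO₃.
(a) Equivalents: 140,400 g ÷ 50 g/eq = 2808 eq.
(a) NaHCO₃ supplies 1 eq per mole → 2808 mol.
(a) Mass: 2808 mol × 84 g/mol = 235,900 g.

(b) Moles of Ca²⁺: 49,600 g ÷ 111 g/mol = 446.8 mol.
(b) As CaCO₃: 446.8 mol × 100.1 g/mol = 44,730 g.
(b) Rise: 44,730 g / 668,000 L × 1000 = 66.96 mg/L.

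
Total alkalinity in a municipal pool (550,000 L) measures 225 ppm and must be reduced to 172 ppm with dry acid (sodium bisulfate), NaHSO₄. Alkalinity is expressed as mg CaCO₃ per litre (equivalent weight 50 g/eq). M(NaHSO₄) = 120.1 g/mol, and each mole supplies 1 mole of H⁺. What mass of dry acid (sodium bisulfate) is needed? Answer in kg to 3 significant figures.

Alkalinity to neutralize: (225 − 172) = 53 mg/L as CaCO₃ × 550,000 L = 29,150 g as CaCO₃.
Equivalents of H⁺ required: 29,150 ÷ 50 g/eq = 583 eq = 583 mol NaHSO₄.
Mass of NaHSO₄: 583 × 120.1 = 70,020 g.

70.0 kg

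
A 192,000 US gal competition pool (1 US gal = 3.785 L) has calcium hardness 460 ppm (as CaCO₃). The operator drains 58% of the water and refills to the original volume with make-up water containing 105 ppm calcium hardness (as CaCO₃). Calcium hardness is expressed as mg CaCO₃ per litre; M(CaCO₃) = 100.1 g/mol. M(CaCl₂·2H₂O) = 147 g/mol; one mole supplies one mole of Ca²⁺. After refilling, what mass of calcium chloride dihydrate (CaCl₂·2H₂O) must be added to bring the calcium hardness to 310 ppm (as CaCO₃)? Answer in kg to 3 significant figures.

Volume: 192,000 US gal × 3.785 L/gal = 726,720 L.
After draining 58% and refilling: 460 × 0.42 + 105 × 0.58 = 254.1 ppm.
Deficit to target: 310 − 254.1 = 55.9 mg/L.
As CaCO₃: 55.9 mg/L × 726,720 L = 40,620 g; ÷ 100.1 = 405.8 mol Ca²⁺.
Mass: 405.8 × 147 = 59,660 g.

59.7 kg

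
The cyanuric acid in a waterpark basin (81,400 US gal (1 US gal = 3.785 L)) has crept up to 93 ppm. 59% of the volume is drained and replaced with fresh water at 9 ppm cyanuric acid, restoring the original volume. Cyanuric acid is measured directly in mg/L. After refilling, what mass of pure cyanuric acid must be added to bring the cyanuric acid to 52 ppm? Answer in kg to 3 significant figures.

2.64 kg

Volume: 81,400 US gal × 3.785 L/gal = 308,099 L.
After draining 59% and refilling: 93 × 0.41 + 9 × 0.59 = 43.44 ppm.
Deficit to target: 52 − 43.44 = 8.56 mg/L.
Mass: 8.56 mg/L × 308,099 L = 2637 g cyanuric acid.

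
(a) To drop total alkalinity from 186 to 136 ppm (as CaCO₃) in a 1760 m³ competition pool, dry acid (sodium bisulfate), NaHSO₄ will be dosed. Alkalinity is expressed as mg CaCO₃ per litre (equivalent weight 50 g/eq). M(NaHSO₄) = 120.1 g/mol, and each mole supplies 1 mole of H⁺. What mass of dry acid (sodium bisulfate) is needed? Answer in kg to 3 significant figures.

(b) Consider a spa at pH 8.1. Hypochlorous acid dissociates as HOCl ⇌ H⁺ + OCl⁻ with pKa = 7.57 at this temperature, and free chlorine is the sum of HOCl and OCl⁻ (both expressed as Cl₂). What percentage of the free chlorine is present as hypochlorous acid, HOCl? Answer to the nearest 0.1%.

(a) 211 kg; (b) 22.8%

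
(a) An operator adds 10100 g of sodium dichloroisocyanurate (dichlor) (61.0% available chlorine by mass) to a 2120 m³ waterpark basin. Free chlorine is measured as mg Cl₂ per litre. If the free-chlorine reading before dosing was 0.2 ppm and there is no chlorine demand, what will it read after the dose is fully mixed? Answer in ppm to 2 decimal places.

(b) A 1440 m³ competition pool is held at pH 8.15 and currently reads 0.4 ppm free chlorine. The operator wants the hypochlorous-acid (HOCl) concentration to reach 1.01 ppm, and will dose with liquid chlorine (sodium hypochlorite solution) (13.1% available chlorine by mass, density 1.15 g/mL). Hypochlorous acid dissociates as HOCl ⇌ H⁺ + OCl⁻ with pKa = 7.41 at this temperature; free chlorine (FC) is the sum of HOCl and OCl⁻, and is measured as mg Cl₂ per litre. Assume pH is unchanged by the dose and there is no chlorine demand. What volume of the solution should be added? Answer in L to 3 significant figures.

(a) 3.11 ppm; (b) 58.9 L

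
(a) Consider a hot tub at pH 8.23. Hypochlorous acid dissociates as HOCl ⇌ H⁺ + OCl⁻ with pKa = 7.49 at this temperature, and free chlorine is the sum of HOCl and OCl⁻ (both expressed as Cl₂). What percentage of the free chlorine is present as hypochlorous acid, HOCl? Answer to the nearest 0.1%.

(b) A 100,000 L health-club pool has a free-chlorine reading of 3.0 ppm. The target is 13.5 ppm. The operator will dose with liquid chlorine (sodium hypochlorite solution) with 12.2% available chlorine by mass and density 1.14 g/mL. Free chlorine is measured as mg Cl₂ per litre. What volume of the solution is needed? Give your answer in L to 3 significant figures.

(a) 15.4%; (b) 7.55 L

(a) [OCl⁻]/[HOCl] = 10^(pH − pKa) = 10^(8.23 − 7.49) = 10^0.74 = 5.495.
(a) Fraction as HOCl = 1 / (1 + 5.495) = 0.154.

(b) Chlorine deficit: 13.5 − 3.0 = 10.5 ppm = 10.5 mg/L as Cl₂.
(b) Cl₂ equivalent needed: 10.5 mg/L × 100,000 L = 1,050,000 mg = 1050 g.
(b) Product at 12.2% available chlorine: 1050 / 0.122 = 8607 g.
(b) Volume at density 1.14 g/mL: 8607 g ÷ 1.14 g/mL = 7550 mL.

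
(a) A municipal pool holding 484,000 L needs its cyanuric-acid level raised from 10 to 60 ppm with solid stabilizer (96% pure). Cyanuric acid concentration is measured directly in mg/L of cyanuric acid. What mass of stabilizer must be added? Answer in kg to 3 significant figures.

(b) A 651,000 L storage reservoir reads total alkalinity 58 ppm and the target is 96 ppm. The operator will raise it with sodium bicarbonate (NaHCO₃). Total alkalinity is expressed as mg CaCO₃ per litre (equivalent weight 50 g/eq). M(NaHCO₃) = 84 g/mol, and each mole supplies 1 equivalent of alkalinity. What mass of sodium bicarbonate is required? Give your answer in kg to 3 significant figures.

(a) 25.2 kg; (b) 41.6 kg

(a) CYA to add: (60 − 10) = 50 mg/L × 484,000 L = 24,200 g cyanuric acid.
(a) At 96% purity: 24,200 / 0.96 = 25,210 g product.

(b) Alkalinity to add: (96 − 58) = 38 mg/L as CaCO₃ × 651,000 L = 24,740 g as CaCO₃.
(b) Equivalents: 24,740 g ÷ 50 g/eq = 494.8 eq.
(b) NaHCO₃ supplies 1 eq per mole → 494.8 mol.
(b) Mass: 494.8 mol × 84 g/mol = 41,560 g.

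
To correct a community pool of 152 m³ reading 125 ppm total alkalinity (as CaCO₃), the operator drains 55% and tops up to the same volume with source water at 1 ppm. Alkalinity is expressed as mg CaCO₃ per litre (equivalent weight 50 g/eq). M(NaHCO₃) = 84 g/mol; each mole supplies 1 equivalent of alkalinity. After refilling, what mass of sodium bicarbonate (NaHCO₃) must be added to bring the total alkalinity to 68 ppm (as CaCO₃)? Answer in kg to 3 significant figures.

2.86 kg

Volume: 152 m³ = 152,000 L.
After draining 55% and refilling: 125 × 0.45 + 1 × 0.55 = 56.8 ppm.
Deficit to target: 68 − 56.8 = 11.2 mg/L.
As CaCO₃: 11.2 mg/L × 152,000 L = 1702 g; ÷ 50 g/eq ÷ 1 = 34.05 mol NaHCO₃.
Mass: 34.05 × 84 = 2860 g.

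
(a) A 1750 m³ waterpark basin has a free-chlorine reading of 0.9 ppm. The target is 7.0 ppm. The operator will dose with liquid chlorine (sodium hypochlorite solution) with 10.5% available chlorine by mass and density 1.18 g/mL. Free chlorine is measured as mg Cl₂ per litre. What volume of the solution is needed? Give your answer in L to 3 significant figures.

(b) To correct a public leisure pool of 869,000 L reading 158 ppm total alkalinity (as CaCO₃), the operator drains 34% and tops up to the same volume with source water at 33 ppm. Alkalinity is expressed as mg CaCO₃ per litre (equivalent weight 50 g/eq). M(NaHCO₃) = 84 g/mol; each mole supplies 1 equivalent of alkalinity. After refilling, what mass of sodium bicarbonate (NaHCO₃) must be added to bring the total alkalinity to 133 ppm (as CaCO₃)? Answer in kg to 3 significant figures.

(a) 86.2 L; (b) 25.5 kg

(a) Volume: 1750 m³ = 1,750,000 L.
(a) Chlorine deficit: 7.0 − 0.9 = 6.1 ppm = 6.1 mg/L as Cl₂.
(a) Cl₂ equivalent needed: 6.1 mg/L × 1,750,000 L = 10,680,000 mg = 10,680 g.
(a) Product at 10.5% available chlorine: 10,680 / 0.105 = 101,700 g.
(a) Volume at density 1.18 g/mL: 101,700 g ÷ 1.18 g/mL = 86,160 mL.

(b) After draining 34% and refilling: 158 × 0.66 + 33 × 0.34 = 115.5 ppm.
(b) Deficit to target: 133 − 115.5 = 17.5 mg/L.
(b) As CaCO₃: 17.5 mg/L × 869,000 L = 15,210 g; ÷ 50 g/eq ÷ 1 = 304.2 mol NaHCO₃.
(b) Mass: 304.2 × 84 = 25,550 g.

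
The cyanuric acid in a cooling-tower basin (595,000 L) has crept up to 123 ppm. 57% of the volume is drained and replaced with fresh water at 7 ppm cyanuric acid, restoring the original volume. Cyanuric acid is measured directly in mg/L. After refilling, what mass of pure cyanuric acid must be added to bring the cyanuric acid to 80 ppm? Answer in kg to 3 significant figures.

After draining 57% and refilling: 123 × 0.43 + 7 × 0.57 = 56.88 ppm.
Deficit to target: 80 − 56.88 = 23.12 mg/L.
Mass: 23.12 mg/L × 595,000 L = 13,760 g cyanuric acid.

13.8 kg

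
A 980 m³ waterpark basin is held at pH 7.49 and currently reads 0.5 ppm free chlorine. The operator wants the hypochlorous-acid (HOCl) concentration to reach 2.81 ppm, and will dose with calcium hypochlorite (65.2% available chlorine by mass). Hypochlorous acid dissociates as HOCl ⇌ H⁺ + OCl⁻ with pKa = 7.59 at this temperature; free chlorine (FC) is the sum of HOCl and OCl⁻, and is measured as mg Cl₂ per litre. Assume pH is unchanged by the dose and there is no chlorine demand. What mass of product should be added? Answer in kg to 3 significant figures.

Volume: 980 m³ = 980,000 L.
[OCl⁻]/[HOCl] = 10^(pH − pKa) = 10^(7.49 − 7.59) = 0.7943; fraction as HOCl = 1/(1 + 0.7943) = 0.5573.
Free chlorine required for 2.81 ppm HOCl: 2.81 / 0.5573 = 5.042 ppm.
FC to add: 5.042 − 0.5 = 4.542 mg/L as Cl₂.
Cl₂ equivalent: 4.542 mg/L × 980,000 L = 4451 g.
Product at 65.2% available Cl: 4451 / 0.652 = 6827 g.

6.83 kg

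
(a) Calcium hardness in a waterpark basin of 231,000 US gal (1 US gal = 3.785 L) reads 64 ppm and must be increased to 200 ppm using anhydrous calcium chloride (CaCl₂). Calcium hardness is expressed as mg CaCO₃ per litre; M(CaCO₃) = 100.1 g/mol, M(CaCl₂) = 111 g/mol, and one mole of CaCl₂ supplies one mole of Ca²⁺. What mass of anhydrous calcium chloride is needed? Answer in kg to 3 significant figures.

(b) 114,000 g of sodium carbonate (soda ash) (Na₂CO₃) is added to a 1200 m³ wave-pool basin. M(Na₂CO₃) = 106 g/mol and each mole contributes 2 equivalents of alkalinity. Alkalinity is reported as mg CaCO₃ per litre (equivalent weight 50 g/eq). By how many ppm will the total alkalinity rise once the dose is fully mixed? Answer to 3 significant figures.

(a) Volume: 231,000 US gal × 3.785 L/gal = 874,335 L.
(a) Hardness to add: (200 − 64) = 136 mg/L as CaCO₃ × 874,335 L = 118,900 g as CaCO₃.
(a) Moles of Ca²⁺ (1 mol Ca²⁺ ≡ 1 mol CaCO₃): 118,900 / 100.1 g/mol = 1188 mol.
(a) Mass of CaCl₂: 1188 × 111 = 131,900 g.

(b) Volume: 1200 m³ = 1,200,000 L.
(b) Moles of Na₂CO₃: 114,000 g ÷ 106 g/mol = 1075 mol → 2151 eq of alkalinity.
(b) As CaCO₃: 2151 eq × 50 g/eq = 107,500 g.
(b) Rise: 107,500 g / 1,200,000 L × 1000 = 89.62 mg/L.

(a) 132 kg; (b) 89.6 ppm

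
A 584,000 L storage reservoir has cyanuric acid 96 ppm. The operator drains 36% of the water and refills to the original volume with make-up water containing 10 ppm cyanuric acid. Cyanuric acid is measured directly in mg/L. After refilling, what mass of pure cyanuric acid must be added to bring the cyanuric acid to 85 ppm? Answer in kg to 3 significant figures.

11.7 kg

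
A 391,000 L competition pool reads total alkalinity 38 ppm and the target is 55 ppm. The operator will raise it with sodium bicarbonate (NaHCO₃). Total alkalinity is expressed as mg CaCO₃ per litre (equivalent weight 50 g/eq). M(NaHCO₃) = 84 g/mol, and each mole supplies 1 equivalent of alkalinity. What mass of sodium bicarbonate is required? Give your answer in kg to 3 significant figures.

Alkalinity to add: (55 − 38) = 17 mg/L as CaCO₃ × 391,000 L = 6647 g as CaCO₃.
Equivalents: 6647 g ÷ 50 g/eq = 132.9 eq.
NaHCO₃ supplies 1 eq per mole → 132.9 mol.
Mass: 132.9 mol × 84 g/mol = 11,170 g.

11.2 kg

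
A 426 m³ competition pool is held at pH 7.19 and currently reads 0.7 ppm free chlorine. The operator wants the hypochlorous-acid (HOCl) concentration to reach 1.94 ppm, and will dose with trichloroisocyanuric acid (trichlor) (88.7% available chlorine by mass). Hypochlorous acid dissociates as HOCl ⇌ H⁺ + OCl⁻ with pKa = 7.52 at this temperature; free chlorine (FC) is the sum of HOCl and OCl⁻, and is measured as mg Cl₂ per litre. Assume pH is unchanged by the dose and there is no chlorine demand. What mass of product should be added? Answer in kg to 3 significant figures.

Volume: 426 m³ = 426,000 L.
[OCl⁻]/[HOCl] = 10^(pH − pKa) = 10^(7.19 − 7.52) = 0.4677; fraction as HOCl = 1/(1 + 0.4677) = 0.6813.
Free chlorine required for 1.94 ppm HOCl: 1.94 / 0.6813 = 2.847 ppm.
FC to add: 2.847 − 0.7 = 2.147 mg/L as Cl₂.
Cl₂ equivalent: 2.147 mg/L × 426,000 L = 914.8 g.
Product at 88.7% available Cl: 914.8 / 0.887 = 1031 g.

1.03 kg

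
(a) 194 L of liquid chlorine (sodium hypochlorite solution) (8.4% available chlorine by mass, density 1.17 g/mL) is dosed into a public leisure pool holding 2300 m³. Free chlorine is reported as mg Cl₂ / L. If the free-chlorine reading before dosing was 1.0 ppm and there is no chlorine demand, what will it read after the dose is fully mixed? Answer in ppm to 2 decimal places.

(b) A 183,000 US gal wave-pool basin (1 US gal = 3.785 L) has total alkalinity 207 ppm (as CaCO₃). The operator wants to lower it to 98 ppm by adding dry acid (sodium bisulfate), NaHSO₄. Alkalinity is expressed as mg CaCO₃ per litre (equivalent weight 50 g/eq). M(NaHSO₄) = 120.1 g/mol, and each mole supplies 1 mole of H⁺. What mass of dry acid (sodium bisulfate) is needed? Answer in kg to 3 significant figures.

(a) Volume: 2300 m³ = 2,300,000 L.
(a) Mass of solution: 194 L × 1000 mL/L × 1.17 g/mL = 227,000 g.
(a) Available chlorine delivered: 227,000 g × 0.084 = 19,070 g as Cl₂.
(a) Concentration rise: 19,070 g / 2,300,000 L = 8.29 mg/L = 8.29 ppm.
(a) Final FC: 1.0 + 8.29 = 9.29 ppm.

(b) Volume: 183,000 US gal × 3.785 L/gal = 692,655 L.
(b) Alkalinity to neutralize: (207 − 98) = 109 mg/L as CaCO₃ × 692,655 L = 75,500 g as CaCO₃.
(b) Equivalents of H⁺ required: 75,500 ÷ 50 g/eq = 1510 eq = 1510 mol NaHSO₄.
(b) Mass of NaHSO₄: 1510 × 120.1 = 181,300 g.

(a) 9.29 ppm; (b) 181 kg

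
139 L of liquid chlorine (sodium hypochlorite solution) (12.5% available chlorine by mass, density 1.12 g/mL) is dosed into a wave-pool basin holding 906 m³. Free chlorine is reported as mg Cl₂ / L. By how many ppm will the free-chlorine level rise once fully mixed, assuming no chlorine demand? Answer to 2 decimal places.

Volume: 906 m³ = 906,000 L.
Mass of solution: 139 L × 1000 mL/L × 1.12 g/mL = 155,700 g.
Available chlorine delivered: 155,700 g × 0.125 = 19,460 g as Cl₂.
Concentration rise: 19,460 g / 906,000 L = 21.48 mg/L = 21.48 ppm.

21.48 ppm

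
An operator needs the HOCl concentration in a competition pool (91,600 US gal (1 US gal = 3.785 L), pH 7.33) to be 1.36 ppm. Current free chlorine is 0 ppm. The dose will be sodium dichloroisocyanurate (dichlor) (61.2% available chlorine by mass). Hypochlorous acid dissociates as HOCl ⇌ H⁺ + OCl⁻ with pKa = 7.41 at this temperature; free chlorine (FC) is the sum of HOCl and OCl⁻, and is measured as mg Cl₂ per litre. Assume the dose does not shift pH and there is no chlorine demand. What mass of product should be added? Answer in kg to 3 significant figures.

1.41 kg

Volume: 91,600 US gal × 3.785 L/gal = 346,706 L.
[OCl⁻]/[HOCl] = 10^(pH − pKa) = 10^(7.33 − 7.41) = 0.8318; fraction as HOCl = 1/(1 + 0.8318) = 0.5459.
Free chlorine required for 1.36 ppm HOCl: 1.36 / 0.5459 = 2.491 ppm.
FC to add: 2.491 − 0 = 2.491 mg/L as Cl₂.
Cl₂ equivalent: 2.491 mg/L × 346,706 L = 863.7 g.
Product at 61.2% available Cl: 863.7 / 0.612 = 1411 g.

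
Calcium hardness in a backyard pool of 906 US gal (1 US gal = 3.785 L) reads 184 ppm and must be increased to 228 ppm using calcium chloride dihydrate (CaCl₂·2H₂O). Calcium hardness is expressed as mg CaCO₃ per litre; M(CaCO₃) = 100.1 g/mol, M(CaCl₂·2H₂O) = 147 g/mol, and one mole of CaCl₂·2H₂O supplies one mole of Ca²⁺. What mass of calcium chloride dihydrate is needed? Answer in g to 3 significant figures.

222 g

Volume: 906 US gal × 3.785 L/gal = 3,429 L.
Hardness to add: (228 − 184) = 44 mg/L as CaCO₃ × 3,429 L = 150.9 g as CaCO₃.
Moles of Ca²⁺ (1 mol Ca²⁺ ≡ 1 mol CaCO₃): 150.9 / 100.1 g/mol = 1.507 mol.
Mass of CaCl₂·2H₂O: 1.507 × 147 = 221.6 g.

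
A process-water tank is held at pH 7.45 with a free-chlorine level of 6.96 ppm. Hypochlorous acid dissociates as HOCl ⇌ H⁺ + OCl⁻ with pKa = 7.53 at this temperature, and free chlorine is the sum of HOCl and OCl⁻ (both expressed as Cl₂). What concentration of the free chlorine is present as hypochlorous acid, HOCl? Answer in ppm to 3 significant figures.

3.80 ppm

[OCl⁻]/[HOCl] = 10^(pH − pKa) = 10^(7.45 − 7.53) = 10^-0.08 = 0.8318.
Fraction as HOCl = 1 / (1 + 0.8318) = 0.5459.
HOCl = 0.5459 × 6.96 ppm = 3.8 ppm.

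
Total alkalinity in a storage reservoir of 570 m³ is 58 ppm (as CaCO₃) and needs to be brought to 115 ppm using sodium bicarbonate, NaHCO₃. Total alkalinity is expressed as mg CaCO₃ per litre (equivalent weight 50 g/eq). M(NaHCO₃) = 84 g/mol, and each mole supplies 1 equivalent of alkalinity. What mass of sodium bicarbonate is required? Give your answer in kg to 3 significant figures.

Volume: 570 m³ = 570,000 L.
Alkalinity to add: (115 − 58) = 57 mg/L as CaCO₃ × 570,000 L = 32,490 g as CaCO₃.
Equivalents: 32,490 g ÷ 50 g/eq = 649.8 eq.
NaHCO₃ supplies 1 eq per mole → 649.8 mol.
Mass: 649.8 mol × 84 g/mol = 54,580 g.

54.6 kg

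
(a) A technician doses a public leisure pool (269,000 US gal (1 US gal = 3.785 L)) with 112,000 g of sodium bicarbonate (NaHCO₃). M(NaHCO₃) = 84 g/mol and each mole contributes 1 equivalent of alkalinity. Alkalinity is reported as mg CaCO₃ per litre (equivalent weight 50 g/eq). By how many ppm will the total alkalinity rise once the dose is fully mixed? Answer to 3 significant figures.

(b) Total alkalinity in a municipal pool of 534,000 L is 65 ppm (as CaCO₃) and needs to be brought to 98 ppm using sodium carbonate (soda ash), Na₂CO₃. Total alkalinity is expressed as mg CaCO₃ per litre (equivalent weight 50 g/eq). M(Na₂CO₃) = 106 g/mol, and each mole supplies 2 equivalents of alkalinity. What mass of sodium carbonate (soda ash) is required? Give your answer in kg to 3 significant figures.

(a) 65.5 ppm; (b) 18.7 kg

(a) Volume: 269,000 US gal × 3.785 L/gal = 1,018,165 L.
(a) Moles of NaHCO₃: 112,000 g ÷ 84 g/mol = 1333 mol → 1333 eq of alkalinity.
(a) As CaCO₃: 1333 eq × 50 g/eq = 66,670 g.
(a) Rise: 66,670 g / 1,018,165 L × 1000 = 65.48 mg/L.

(b) Alkalinity to add: (98 − 65) = 33 mg/L as CaCO₃ × 534,000 L = 17,620 g as CaCO₃.
(b) Equivalents: 17,620 g ÷ 50 g/eq = 352.4 eq.
(b) Each mole of Na₂CO₃ supplies 2 eq, so 352.4 / 2 = 176.2 mol.
(b) Mass: 176.2 mol × 106 g/mol = 18,680 g.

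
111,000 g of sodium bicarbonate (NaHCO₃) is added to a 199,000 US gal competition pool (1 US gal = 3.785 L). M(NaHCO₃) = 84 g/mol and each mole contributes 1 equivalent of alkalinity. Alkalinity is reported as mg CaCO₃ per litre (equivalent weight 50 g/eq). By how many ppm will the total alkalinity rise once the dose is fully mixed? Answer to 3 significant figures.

87.7 ppm

Volume: 199,000 US gal × 3.785 L/gal = 753,215 L.
Moles of NaHCO₃: 111,000 g ÷ 84 g/mol = 1321 mol → 1321 eq of alkalinity.
As CaCO₃: 1321 eq × 50 g/eq = 66,070 g.
Rise: 66,070 g / 753,215 L × 1000 = 87.72 mg/L.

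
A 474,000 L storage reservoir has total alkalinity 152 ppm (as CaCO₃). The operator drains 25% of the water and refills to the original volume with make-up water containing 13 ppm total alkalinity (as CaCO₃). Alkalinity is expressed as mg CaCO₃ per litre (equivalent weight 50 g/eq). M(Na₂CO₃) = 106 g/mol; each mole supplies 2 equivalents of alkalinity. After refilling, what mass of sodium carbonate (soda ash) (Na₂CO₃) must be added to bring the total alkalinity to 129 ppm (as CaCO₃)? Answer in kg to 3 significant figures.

After draining 25% and refilling: 152 × 0.75 + 13 × 0.25 = 117.25 ppm.
Deficit to target: 129 − 117.25 = 11.75 mg/L.
As CaCO₃: 11.75 mg/L × 474,000 L = 5570 g; ÷ 50 g/eq ÷ 2 = 55.7 mol Na₂CO₃.
Mass: 55.7 × 106 = 5904 g.

5.90 kg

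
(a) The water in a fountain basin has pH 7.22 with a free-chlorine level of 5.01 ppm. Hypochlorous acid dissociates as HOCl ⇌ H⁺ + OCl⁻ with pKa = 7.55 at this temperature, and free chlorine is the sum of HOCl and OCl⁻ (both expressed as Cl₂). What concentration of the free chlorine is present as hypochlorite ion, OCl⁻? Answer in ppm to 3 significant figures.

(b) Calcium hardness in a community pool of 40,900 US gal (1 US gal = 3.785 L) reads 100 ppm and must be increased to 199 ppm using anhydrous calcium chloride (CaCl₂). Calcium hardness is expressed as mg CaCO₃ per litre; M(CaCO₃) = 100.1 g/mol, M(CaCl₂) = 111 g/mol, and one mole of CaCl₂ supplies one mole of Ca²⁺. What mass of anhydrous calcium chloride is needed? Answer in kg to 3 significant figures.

(a) [OCl⁻]/[HOCl] = 10^(pH − pKa) = 10^(7.22 − 7.55) = 10^-0.33 = 0.4677.
(a) Fraction as HOCl = 1 / (1 + 0.4677) = 0.6813.
(a) OCl⁻ = (1 − 0.6813) × 5.01 ppm = 1.597 ppm.

(b) Volume: 40,900 US gal × 3.785 L/gal = 154,806 L.
(b) Hardness to add: (199 − 100) = 99 mg/L as CaCO₃ × 154,806 L = 15,330 g as CaCO₃.
(b) Moles of Ca²⁺ (1 mol Ca²⁺ ≡ 1 mol CaCO₃): 15,330 / 100.1 g/mol = 153.1 mol.
(b) Mass of CaCl₂: 153.1 × 111 = 16,990 g.

(a) 1.60 ppm; (b) 17.0 kg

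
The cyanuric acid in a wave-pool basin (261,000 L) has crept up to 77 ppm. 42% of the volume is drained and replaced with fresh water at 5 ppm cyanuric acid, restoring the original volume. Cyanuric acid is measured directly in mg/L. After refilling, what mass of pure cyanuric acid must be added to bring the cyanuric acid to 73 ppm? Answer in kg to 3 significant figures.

6.85 kg

After draining 42% and refilling: 77 × 0.58 + 5 × 0.42 = 46.76 ppm.
Deficit to target: 73 − 46.76 = 26.24 mg/L.
Mass: 26.24 mg/L × 261,000 L = 6849 g cyanuric acid.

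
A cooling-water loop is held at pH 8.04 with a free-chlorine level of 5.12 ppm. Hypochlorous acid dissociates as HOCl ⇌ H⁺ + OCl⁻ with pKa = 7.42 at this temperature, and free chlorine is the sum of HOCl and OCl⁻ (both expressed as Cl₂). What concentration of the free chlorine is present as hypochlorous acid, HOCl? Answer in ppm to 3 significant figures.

0.991 ppm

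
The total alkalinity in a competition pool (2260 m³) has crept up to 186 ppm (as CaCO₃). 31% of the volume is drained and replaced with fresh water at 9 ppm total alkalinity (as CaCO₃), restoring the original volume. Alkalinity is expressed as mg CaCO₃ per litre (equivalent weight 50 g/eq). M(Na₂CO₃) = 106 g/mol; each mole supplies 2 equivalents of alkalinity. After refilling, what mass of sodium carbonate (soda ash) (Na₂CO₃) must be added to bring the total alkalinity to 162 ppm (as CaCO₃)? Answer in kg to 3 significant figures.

Volume: 2260 m³ = 2,260,000 L.
After draining 31% and refilling: 186 × 0.69 + 9 × 0.31 = 131.13 ppm.
Deficit to target: 162 − 131.13 = 30.87 mg/L.
As CaCO₃: 30.87 mg/L × 2,260,000 L = 69,770 g; ÷ 50 g/eq ÷ 2 = 697.7 mol Na₂CO₃.
Mass: 697.7 × 106 = 73,950 g.

74.0 kg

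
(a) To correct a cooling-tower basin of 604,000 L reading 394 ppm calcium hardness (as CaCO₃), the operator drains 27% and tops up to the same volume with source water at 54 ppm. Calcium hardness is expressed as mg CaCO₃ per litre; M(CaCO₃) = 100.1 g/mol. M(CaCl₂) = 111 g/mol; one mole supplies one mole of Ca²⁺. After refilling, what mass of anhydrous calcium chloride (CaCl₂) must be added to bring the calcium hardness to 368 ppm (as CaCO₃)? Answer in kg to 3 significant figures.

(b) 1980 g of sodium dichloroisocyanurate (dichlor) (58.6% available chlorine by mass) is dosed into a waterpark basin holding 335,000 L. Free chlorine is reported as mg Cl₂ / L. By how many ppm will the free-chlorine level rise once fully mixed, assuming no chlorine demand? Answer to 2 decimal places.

(a) After draining 27% and refilling: 394 × 0.73 + 54 × 0.27 = 302.2 ppm.
(a) Deficit to target: 368 − 302.2 = 65.8 mg/L.
(a) As CaCO₃: 65.8 mg/L × 604,000 L = 39,740 g; ÷ 100.1 = 397 mol Ca²⁺.
(a) Mass: 397 × 111 = 44,070 g.

(b) Available chlorine delivered: 1980 g × 0.586 = 1160 g as Cl₂.
(b) Concentration rise: 1160 g / 335,000 L = 3.464 mg/L = 3.46 ppm.

(a) 44.1 kg; (b) 3.46 ppm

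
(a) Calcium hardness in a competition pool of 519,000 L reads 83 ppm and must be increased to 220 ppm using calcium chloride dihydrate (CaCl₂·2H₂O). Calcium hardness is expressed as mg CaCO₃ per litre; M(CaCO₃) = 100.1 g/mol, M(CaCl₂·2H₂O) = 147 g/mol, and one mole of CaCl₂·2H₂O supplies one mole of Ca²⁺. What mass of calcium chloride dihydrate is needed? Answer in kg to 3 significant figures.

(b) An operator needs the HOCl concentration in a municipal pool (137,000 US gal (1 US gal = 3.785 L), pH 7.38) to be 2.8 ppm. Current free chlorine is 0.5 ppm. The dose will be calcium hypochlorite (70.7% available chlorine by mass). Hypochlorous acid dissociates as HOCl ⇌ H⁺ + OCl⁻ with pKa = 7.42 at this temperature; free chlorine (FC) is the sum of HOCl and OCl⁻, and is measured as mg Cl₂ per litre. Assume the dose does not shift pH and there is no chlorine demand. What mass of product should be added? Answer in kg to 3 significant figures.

(a) Hardness to add: (220 − 83) = 137 mg/L as CaCO₃ × 519,000 L = 71,100 g as CaCO₃.
(a) Moles of Ca²⁺ (1 mol Ca²⁺ ≡ 1 mol CaCO₃): 71,100 / 100.1 g/mol = 710.3 mol.
(a) Mass of CaCl₂·2H₂O: 710.3 × 147 = 104,400 g.

(b) Volume: 137,000 US gal × 3.785 L/gal = 518,545 L.
(b) [OCl⁻]/[HOCl] = 10^(pH − pKa) = 10^(7.38 − 7.42) = 0.912; fraction as HOCl = 1/(1 + 0.912) = 0.523.
(b) Free chlorine required for 2.8 ppm HOCl: 2.8 / 0.523 = 5.354 ppm.
(b) FC to add: 5.354 − 0.5 = 4.854 mg/L as Cl₂.
(b) Cl₂ equivalent: 4.854 mg/L × 518,545 L = 2517 g.
(b) Product at 70.7% available Cl: 2517 / 0.707 = 3560 g.

(a) 104 kg; (b) 3.56 kg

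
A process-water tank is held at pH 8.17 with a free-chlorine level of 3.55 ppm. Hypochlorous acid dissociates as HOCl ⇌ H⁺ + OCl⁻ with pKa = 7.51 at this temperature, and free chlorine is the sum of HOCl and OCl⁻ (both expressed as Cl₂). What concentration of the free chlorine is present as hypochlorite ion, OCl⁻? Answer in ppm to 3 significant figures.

2.91 ppm

[OCl⁻]/[HOCl] = 10^(pH − pKa) = 10^(8.17 − 7.51) = 10^0.66 = 4.571.
Fraction as HOCl = 1 / (1 + 4.571) = 0.1795.
OCl⁻ = (1 − 0.1795) × 3.55 ppm = 2.913 ppm.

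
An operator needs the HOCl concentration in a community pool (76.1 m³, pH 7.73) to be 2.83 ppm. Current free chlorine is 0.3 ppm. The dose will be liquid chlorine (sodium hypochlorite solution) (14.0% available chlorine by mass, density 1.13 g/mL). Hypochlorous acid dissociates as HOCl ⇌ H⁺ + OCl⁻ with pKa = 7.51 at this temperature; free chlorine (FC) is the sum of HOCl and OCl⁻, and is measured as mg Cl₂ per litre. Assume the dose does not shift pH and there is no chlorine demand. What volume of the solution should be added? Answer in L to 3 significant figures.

3.48 L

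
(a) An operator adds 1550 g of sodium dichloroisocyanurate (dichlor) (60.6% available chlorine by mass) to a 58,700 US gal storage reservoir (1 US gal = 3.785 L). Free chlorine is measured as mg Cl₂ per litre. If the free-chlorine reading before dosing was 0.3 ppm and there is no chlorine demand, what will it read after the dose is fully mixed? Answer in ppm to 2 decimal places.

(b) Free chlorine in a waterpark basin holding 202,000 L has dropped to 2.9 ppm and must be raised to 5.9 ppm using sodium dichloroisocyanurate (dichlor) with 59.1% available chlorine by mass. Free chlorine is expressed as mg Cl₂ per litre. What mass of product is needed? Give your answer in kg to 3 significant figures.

(a) 4.53 ppm; (b) 1.03 kg

(a) Volume: 58,700 US gal × 3.785 L/gal = 222,180 L.
(a) Available chlorine delivered: 1550 g × 0.606 = 939.3 g as Cl₂.
(a) Concentration rise: 939.3 g / 222,180 L = 4.228 mg/L = 4.23 ppm.
(a) Final FC: 0.3 + 4.23 = 4.53 ppm.

(b) Chlorine deficit: 5.9 − 2.9 = 3 ppm = 3 mg/L as Cl₂.
(b) Cl₂ equivalent needed: 3 mg/L × 202,000 L = 606,000 mg = 606 g.
(b) Product at 59.1% available chlorine: 606 / 0.591 = 1025 g.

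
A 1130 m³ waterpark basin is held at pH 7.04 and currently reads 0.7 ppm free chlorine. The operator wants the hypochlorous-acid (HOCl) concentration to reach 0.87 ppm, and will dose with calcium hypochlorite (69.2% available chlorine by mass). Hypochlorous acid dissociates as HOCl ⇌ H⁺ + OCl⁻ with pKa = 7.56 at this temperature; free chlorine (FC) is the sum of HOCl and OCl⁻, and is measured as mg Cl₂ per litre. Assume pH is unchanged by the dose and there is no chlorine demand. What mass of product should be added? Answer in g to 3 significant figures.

Volume: 1130 m³ = 1,130,000 L.
[OCl⁻]/[HOCl] = 10^(pH − pKa) = 10^(7.04 − 7.56) = 0.302; fraction as HOCl = 1/(1 + 0.302) = 0.7681.
Free chlorine required for 0.87 ppm HOCl: 0.87 / 0.7681 = 1.133 ppm.
FC to add: 1.133 − 0.7 = 0.4327 mg/L as Cl₂.
Cl₂ equivalent: 0.4327 mg/L × 1,130,000 L = 489 g.
Product at 69.2% available Cl: 489 / 0.692 = 706.6 g.

707 g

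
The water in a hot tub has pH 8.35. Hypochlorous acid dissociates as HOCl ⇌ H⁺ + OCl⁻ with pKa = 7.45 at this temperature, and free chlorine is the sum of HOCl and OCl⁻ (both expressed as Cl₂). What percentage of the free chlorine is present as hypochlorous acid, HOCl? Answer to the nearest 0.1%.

11.2%

[OCl⁻]/[HOCl] = 10^(pH − pKa) = 10^(8.35 − 7.45) = 10^0.90 = 7.943.
Fraction as HOCl = 1 / (1 + 7.943) = 0.1118.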